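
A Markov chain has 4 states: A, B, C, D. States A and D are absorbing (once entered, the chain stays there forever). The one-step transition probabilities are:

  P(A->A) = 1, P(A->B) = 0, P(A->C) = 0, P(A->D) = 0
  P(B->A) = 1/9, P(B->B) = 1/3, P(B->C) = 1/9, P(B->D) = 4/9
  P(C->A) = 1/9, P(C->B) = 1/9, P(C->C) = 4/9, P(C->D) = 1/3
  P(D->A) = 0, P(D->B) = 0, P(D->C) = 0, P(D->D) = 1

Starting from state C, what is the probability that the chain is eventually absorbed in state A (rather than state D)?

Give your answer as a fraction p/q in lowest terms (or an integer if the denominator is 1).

Let a_i = P(absorbed in A | start in state i).
Boundary conditions: a_A = 1, a_D = 0.
For each transient state i, a_i = sum_j P(i->j) * a_j:
  a_B = 1/9*a_A + 1/3*a_B + 1/9*a_C + 4/9*a_D
  a_C = 1/9*a_A + 1/9*a_B + 4/9*a_C + 1/3*a_D

Substituting a_A = 1 and a_D = 0, rearrange to (I - Q) a = r where r[i] = P(i -> A):
  [2/3, -1/9] . (a_B, a_C) = 1/9
  [-1/9, 5/9] . (a_B, a_C) = 1/9

Solving yields:
  a_B = 6/29
  a_C = 7/29

Starting state is C, so the absorption probability is a_C = 7/29.

Answer: 7/29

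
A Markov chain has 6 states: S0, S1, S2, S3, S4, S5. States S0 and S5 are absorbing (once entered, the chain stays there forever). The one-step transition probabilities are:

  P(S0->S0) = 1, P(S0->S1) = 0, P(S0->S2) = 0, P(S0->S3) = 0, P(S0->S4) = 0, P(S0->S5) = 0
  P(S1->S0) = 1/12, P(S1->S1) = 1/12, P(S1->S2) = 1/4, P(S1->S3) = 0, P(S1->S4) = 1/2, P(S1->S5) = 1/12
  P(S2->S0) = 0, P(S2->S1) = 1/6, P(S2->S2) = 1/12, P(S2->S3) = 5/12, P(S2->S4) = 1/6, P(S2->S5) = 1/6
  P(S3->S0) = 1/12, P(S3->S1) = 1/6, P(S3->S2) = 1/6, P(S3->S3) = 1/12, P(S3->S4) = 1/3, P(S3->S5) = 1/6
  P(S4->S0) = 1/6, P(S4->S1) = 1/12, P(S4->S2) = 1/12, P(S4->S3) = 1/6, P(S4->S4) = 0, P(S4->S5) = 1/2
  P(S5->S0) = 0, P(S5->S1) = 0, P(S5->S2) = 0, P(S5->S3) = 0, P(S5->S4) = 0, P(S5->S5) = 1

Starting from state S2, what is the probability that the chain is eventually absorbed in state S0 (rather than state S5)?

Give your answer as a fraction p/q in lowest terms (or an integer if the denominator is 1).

Answer: 404/1785

Derivation:
Let a_i = P(absorbed in S0 | start in state i).
Boundary conditions: a_S0 = 1, a_S5 = 0.
For each transient state i, a_i = sum_j P(i->j) * a_j:
  a_S1 = 1/12*a_S0 + 1/12*a_S1 + 1/4*a_S2 + 0*a_S3 + 1/2*a_S4 + 1/12*a_S5
  a_S2 = 0*a_S0 + 1/6*a_S1 + 1/12*a_S2 + 5/12*a_S3 + 1/6*a_S4 + 1/6*a_S5
  a_S3 = 1/12*a_S0 + 1/6*a_S1 + 1/6*a_S2 + 1/12*a_S3 + 1/3*a_S4 + 1/6*a_S5
  a_S4 = 1/6*a_S0 + 1/12*a_S1 + 1/12*a_S2 + 1/6*a_S3 + 0*a_S4 + 1/2*a_S5

Substituting a_S0 = 1 and a_S5 = 0, rearrange to (I - Q) a = r where r[i] = P(i -> S0):
  [11/12, -1/4, 0, -1/2] . (a_S1, a_S2, a_S3, a_S4) = 1/12
  [-1/6, 11/12, -5/12, -1/6] . (a_S1, a_S2, a_S3, a_S4) = 0
  [-1/6, -1/6, 11/12, -1/3] . (a_S1, a_S2, a_S3, a_S4) = 1/12
  [-1/12, -1/12, -1/6, 1] . (a_S1, a_S2, a_S3, a_S4) = 1/6

Solving yields:
  a_S1 = 174/595
  a_S2 = 404/1785
  a_S3 = 71/255
  a_S4 = 61/238

Starting state is S2, so the absorption probability is a_S2 = 404/1785.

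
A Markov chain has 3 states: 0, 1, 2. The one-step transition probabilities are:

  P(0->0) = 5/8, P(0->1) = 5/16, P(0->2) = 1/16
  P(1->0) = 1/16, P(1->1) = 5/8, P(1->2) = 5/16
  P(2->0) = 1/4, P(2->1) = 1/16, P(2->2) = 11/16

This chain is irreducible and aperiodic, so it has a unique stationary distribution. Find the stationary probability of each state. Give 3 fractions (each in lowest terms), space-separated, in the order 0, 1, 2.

The stationary distribution satisfies pi = pi * P, i.e.:
  pi_0 = 5/8*pi_0 + 1/16*pi_1 + 1/4*pi_2
  pi_1 = 5/16*pi_0 + 5/8*pi_1 + 1/16*pi_2
  pi_2 = 1/16*pi_0 + 5/16*pi_1 + 11/16*pi_2
with normalization: pi_0 + pi_1 + pi_2 = 1.

Using the first 2 balance equations plus normalization, the linear system A*pi = b is:
  [-3/8, 1/16, 1/4] . pi = 0
  [5/16, -3/8, 1/16] . pi = 0
  [1, 1, 1] . pi = 1

Solving yields:
  pi_0 = 25/82
  pi_1 = 13/41
  pi_2 = 31/82

Verification (pi * P):
  25/82*5/8 + 13/41*1/16 + 31/82*1/4 = 25/82 = pi_0  (ok)
  25/82*5/16 + 13/41*5/8 + 31/82*1/16 = 13/41 = pi_1  (ok)
  25/82*1/16 + 13/41*5/16 + 31/82*11/16 = 31/82 = pi_2  (ok)

Answer: 25/82 13/41 31/82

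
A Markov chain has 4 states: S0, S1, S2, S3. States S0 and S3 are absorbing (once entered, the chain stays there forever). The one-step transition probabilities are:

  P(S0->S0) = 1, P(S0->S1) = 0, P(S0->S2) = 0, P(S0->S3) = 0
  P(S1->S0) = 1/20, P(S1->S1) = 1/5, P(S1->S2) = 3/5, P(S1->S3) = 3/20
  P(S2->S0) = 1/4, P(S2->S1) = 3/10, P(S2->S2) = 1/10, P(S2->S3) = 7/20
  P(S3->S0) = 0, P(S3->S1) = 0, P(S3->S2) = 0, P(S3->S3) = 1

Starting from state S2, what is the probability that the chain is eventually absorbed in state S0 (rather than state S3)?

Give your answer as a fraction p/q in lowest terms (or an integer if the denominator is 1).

Let a_i = P(absorbed in S0 | start in state i).
Boundary conditions: a_S0 = 1, a_S3 = 0.
For each transient state i, a_i = sum_j P(i->j) * a_j:
  a_S1 = 1/20*a_S0 + 1/5*a_S1 + 3/5*a_S2 + 3/20*a_S3
  a_S2 = 1/4*a_S0 + 3/10*a_S1 + 1/10*a_S2 + 7/20*a_S3

Substituting a_S0 = 1 and a_S3 = 0, rearrange to (I - Q) a = r where r[i] = P(i -> S0):
  [4/5, -3/5] . (a_S1, a_S2) = 1/20
  [-3/10, 9/10] . (a_S1, a_S2) = 1/4

Solving yields:
  a_S1 = 13/36
  a_S2 = 43/108

Starting state is S2, so the absorption probability is a_S2 = 43/108.

Answer: 43/108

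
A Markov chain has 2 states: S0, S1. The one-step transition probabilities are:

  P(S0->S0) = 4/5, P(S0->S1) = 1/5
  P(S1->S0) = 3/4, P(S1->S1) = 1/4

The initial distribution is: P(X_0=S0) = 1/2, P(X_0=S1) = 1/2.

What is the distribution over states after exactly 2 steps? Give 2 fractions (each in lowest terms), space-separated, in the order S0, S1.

Answer: 631/800 169/800

Derivation:
Propagating the distribution step by step (d_{t+1} = d_t * P):
d_0 = (S0=1/2, S1=1/2)
  d_1[S0] = 1/2*4/5 + 1/2*3/4 = 31/40
  d_1[S1] = 1/2*1/5 + 1/2*1/4 = 9/40
d_1 = (S0=31/40, S1=9/40)
  d_2[S0] = 31/40*4/5 + 9/40*3/4 = 631/800
  d_2[S1] = 31/40*1/5 + 9/40*1/4 = 169/800
d_2 = (S0=631/800, S1=169/800)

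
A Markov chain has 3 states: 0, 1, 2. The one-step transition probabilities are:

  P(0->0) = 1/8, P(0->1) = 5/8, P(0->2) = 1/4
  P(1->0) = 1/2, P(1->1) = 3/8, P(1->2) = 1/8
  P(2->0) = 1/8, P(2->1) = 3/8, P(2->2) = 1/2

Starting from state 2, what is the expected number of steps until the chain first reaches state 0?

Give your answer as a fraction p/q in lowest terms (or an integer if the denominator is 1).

Answer: 64/17

Derivation:
Let h_i = expected steps to first reach 0 from state i.
Boundary: h_0 = 0.
First-step equations for the other states:
  h_1 = 1 + 1/2*h_0 + 3/8*h_1 + 1/8*h_2
  h_2 = 1 + 1/8*h_0 + 3/8*h_1 + 1/2*h_2

Substituting h_0 = 0 and rearranging gives the linear system (I - Q) h = 1:
  [5/8, -1/8] . (h_1, h_2) = 1
  [-3/8, 1/2] . (h_1, h_2) = 1

Solving yields:
  h_1 = 40/17
  h_2 = 64/17

Starting state is 2, so the expected hitting time is h_2 = 64/17.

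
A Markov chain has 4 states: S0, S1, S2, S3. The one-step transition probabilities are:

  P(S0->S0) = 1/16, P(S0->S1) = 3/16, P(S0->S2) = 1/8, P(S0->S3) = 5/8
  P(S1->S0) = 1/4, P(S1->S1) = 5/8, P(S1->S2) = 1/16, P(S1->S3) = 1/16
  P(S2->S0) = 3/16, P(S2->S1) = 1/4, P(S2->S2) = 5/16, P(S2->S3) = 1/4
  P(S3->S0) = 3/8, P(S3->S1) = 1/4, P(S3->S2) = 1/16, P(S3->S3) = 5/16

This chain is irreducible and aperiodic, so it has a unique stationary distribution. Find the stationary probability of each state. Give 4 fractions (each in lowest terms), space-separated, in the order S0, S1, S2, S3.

The stationary distribution satisfies pi = pi * P, i.e.:
  pi_S0 = 1/16*pi_S0 + 1/4*pi_S1 + 3/16*pi_S2 + 3/8*pi_S3
  pi_S1 = 3/16*pi_S0 + 5/8*pi_S1 + 1/4*pi_S2 + 1/4*pi_S3
  pi_S2 = 1/8*pi_S0 + 1/16*pi_S1 + 5/16*pi_S2 + 1/16*pi_S3
  pi_S3 = 5/8*pi_S0 + 1/16*pi_S1 + 1/4*pi_S2 + 5/16*pi_S3
with normalization: pi_S0 + pi_S1 + pi_S2 + pi_S3 = 1.

Using the first 3 balance equations plus normalization, the linear system A*pi = b is:
  [-15/16, 1/4, 3/16, 3/8] . pi = 0
  [3/16, -3/8, 1/4, 1/4] . pi = 0
  [1/8, 1/16, -11/16, 1/16] . pi = 0
  [1, 1, 1, 1] . pi = 1

Solving yields:
  pi_S0 = 99/421
  pi_S1 = 317/842
  pi_S2 = 130/1263
  pi_S3 = 721/2526

Verification (pi * P):
  99/421*1/16 + 317/842*1/4 + 130/1263*3/16 + 721/2526*3/8 = 99/421 = pi_S0  (ok)
  99/421*3/16 + 317/842*5/8 + 130/1263*1/4 + 721/2526*1/4 = 317/842 = pi_S1  (ok)
  99/421*1/8 + 317/842*1/16 + 130/1263*5/16 + 721/2526*1/16 = 130/1263 = pi_S2  (ok)
  99/421*5/8 + 317/842*1/16 + 130/1263*1/4 + 721/2526*5/16 = 721/2526 = pi_S3  (ok)

Answer: 99/421 317/842 130/1263 721/2526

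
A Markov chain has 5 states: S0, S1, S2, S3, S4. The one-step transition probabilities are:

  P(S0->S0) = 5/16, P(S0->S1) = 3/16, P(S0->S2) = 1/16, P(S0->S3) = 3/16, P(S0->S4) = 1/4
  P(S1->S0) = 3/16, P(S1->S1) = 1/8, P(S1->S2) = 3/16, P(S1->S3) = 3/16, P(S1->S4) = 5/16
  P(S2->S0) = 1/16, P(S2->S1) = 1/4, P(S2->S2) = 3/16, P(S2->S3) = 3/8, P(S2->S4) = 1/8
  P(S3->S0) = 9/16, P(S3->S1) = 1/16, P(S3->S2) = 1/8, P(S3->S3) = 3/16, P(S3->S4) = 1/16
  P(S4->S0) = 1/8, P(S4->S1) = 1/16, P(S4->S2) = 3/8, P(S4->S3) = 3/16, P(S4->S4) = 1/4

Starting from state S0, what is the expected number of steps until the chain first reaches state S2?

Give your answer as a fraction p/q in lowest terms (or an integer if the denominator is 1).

Answer: 70144/11215

Derivation:
Let h_i = expected steps to first reach S2 from state i.
Boundary: h_S2 = 0.
First-step equations for the other states:
  h_S0 = 1 + 5/16*h_S0 + 3/16*h_S1 + 1/16*h_S2 + 3/16*h_S3 + 1/4*h_S4
  h_S1 = 1 + 3/16*h_S0 + 1/8*h_S1 + 3/16*h_S2 + 3/16*h_S3 + 5/16*h_S4
  h_S3 = 1 + 9/16*h_S0 + 1/16*h_S1 + 1/8*h_S2 + 3/16*h_S3 + 1/16*h_S4
  h_S4 = 1 + 1/8*h_S0 + 1/16*h_S1 + 3/8*h_S2 + 3/16*h_S3 + 1/4*h_S4

Substituting h_S2 = 0 and rearranging gives the linear system (I - Q) h = 1:
  [11/16, -3/16, -3/16, -1/4] . (h_S0, h_S1, h_S3, h_S4) = 1
  [-3/16, 7/8, -3/16, -5/16] . (h_S0, h_S1, h_S3, h_S4) = 1
  [-9/16, -1/16, 13/16, -1/16] . (h_S0, h_S1, h_S3, h_S4) = 1
  [-1/8, -1/16, -3/16, 3/4] . (h_S0, h_S1, h_S3, h_S4) = 1

Solving yields:
  h_S0 = 70144/11215
  h_S1 = 60672/11215
  h_S3 = 70832/11215
  h_S4 = 49408/11215

Starting state is S0, so the expected hitting time is h_S0 = 70144/11215.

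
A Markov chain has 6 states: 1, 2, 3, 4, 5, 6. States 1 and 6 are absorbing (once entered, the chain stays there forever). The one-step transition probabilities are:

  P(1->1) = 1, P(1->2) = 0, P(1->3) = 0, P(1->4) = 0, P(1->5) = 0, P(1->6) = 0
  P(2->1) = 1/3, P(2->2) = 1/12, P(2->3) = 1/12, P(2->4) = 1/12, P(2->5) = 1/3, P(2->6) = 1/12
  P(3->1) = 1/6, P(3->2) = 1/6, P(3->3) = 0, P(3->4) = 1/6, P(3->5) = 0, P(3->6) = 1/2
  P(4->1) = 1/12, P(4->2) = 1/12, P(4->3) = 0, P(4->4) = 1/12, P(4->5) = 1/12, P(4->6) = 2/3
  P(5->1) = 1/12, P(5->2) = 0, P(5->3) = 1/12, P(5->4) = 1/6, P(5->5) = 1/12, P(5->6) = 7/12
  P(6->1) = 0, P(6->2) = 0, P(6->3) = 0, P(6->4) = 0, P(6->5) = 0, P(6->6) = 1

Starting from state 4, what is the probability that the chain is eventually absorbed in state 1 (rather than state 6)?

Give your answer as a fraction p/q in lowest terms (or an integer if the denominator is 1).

Answer: 547/3775

Derivation:
Let a_i = P(absorbed in 1 | start in state i).
Boundary conditions: a_1 = 1, a_6 = 0.
For each transient state i, a_i = sum_j P(i->j) * a_j:
  a_2 = 1/3*a_1 + 1/12*a_2 + 1/12*a_3 + 1/12*a_4 + 1/3*a_5 + 1/12*a_6
  a_3 = 1/6*a_1 + 1/6*a_2 + 0*a_3 + 1/6*a_4 + 0*a_5 + 1/2*a_6
  a_4 = 1/12*a_1 + 1/12*a_2 + 0*a_3 + 1/12*a_4 + 1/12*a_5 + 2/3*a_6
  a_5 = 1/12*a_1 + 0*a_2 + 1/12*a_3 + 1/6*a_4 + 1/12*a_5 + 7/12*a_6

Substituting a_1 = 1 and a_6 = 0, rearrange to (I - Q) a = r where r[i] = P(i -> 1):
  [11/12, -1/12, -1/12, -1/3] . (a_2, a_3, a_4, a_5) = 1/3
  [-1/6, 1, -1/6, 0] . (a_2, a_3, a_4, a_5) = 1/6
  [-1/12, 0, 11/12, -1/12] . (a_2, a_3, a_4, a_5) = 1/12
  [0, -1/12, -1/6, 11/12] . (a_2, a_3, a_4, a_5) = 1/12

Solving yields:
  a_2 = 1708/3775
  a_3 = 201/755
  a_4 = 547/3775
  a_5 = 534/3775

Starting state is 4, so the absorption probability is a_4 = 547/3775.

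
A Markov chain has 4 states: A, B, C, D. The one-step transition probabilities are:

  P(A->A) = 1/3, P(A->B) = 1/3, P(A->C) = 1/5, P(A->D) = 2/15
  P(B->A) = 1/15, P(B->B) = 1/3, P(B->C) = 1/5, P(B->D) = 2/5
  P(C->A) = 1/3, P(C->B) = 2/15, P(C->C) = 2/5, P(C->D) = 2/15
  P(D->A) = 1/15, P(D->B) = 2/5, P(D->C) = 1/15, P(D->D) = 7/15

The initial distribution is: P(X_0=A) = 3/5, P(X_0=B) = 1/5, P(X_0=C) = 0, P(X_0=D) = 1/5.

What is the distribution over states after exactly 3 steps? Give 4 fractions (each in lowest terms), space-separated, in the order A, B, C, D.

Propagating the distribution step by step (d_{t+1} = d_t * P):
d_0 = (A=3/5, B=1/5, C=0, D=1/5)
  d_1[A] = 3/5*1/3 + 1/5*1/15 + 0*1/3 + 1/5*1/15 = 17/75
  d_1[B] = 3/5*1/3 + 1/5*1/3 + 0*2/15 + 1/5*2/5 = 26/75
  d_1[C] = 3/5*1/5 + 1/5*1/5 + 0*2/5 + 1/5*1/15 = 13/75
  d_1[D] = 3/5*2/15 + 1/5*2/5 + 0*2/15 + 1/5*7/15 = 19/75
d_1 = (A=17/75, B=26/75, C=13/75, D=19/75)
  d_2[A] = 17/75*1/3 + 26/75*1/15 + 13/75*1/3 + 19/75*1/15 = 13/75
  d_2[B] = 17/75*1/3 + 26/75*1/3 + 13/75*2/15 + 19/75*2/5 = 71/225
  d_2[C] = 17/75*1/5 + 26/75*1/5 + 13/75*2/5 + 19/75*1/15 = 226/1125
  d_2[D] = 17/75*2/15 + 26/75*2/5 + 13/75*2/15 + 19/75*7/15 = 349/1125
d_2 = (A=13/75, B=71/225, C=226/1125, D=349/1125)
  d_3[A] = 13/75*1/3 + 71/225*1/15 + 226/1125*1/3 + 349/1125*1/15 = 2809/16875
  d_3[B] = 13/75*1/3 + 71/225*1/3 + 226/1125*2/15 + 349/1125*2/5 = 5296/16875
  d_3[C] = 13/75*1/5 + 71/225*1/5 + 226/1125*2/5 + 349/1125*1/15 = 671/3375
  d_3[D] = 13/75*2/15 + 71/225*2/5 + 226/1125*2/15 + 349/1125*7/15 = 361/1125
d_3 = (A=2809/16875, B=5296/16875, C=671/3375, D=361/1125)

Answer: 2809/16875 5296/16875 671/3375 361/1125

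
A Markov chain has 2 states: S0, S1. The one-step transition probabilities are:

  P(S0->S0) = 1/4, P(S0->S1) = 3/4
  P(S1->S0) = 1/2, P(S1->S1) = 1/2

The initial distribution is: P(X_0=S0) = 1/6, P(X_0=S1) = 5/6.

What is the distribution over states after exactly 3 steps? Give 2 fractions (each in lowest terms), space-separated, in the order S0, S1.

Answer: 155/384 229/384

Derivation:
Propagating the distribution step by step (d_{t+1} = d_t * P):
d_0 = (S0=1/6, S1=5/6)
  d_1[S0] = 1/6*1/4 + 5/6*1/2 = 11/24
  d_1[S1] = 1/6*3/4 + 5/6*1/2 = 13/24
d_1 = (S0=11/24, S1=13/24)
  d_2[S0] = 11/24*1/4 + 13/24*1/2 = 37/96
  d_2[S1] = 11/24*3/4 + 13/24*1/2 = 59/96
d_2 = (S0=37/96, S1=59/96)
  d_3[S0] = 37/96*1/4 + 59/96*1/2 = 155/384
  d_3[S1] = 37/96*3/4 + 59/96*1/2 = 229/384
d_3 = (S0=155/384, S1=229/384)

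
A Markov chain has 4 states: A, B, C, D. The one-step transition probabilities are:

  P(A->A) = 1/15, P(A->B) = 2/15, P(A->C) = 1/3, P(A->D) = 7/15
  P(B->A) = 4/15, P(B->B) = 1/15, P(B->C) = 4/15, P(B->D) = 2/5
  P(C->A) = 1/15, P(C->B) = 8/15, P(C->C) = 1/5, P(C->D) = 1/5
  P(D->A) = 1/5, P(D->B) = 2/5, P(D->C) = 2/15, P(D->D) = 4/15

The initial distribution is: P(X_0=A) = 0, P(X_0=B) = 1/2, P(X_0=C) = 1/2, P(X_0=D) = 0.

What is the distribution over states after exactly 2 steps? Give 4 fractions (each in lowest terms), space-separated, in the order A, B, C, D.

Propagating the distribution step by step (d_{t+1} = d_t * P):
d_0 = (A=0, B=1/2, C=1/2, D=0)
  d_1[A] = 0*1/15 + 1/2*4/15 + 1/2*1/15 + 0*1/5 = 1/6
  d_1[B] = 0*2/15 + 1/2*1/15 + 1/2*8/15 + 0*2/5 = 3/10
  d_1[C] = 0*1/3 + 1/2*4/15 + 1/2*1/5 + 0*2/15 = 7/30
  d_1[D] = 0*7/15 + 1/2*2/5 + 1/2*1/5 + 0*4/15 = 3/10
d_1 = (A=1/6, B=3/10, C=7/30, D=3/10)
  d_2[A] = 1/6*1/15 + 3/10*4/15 + 7/30*1/15 + 3/10*1/5 = 1/6
  d_2[B] = 1/6*2/15 + 3/10*1/15 + 7/30*8/15 + 3/10*2/5 = 43/150
  d_2[C] = 1/6*1/3 + 3/10*4/15 + 7/30*1/5 + 3/10*2/15 = 2/9
  d_2[D] = 1/6*7/15 + 3/10*2/5 + 7/30*1/5 + 3/10*4/15 = 73/225
d_2 = (A=1/6, B=43/150, C=2/9, D=73/225)

Answer: 1/6 43/150 2/9 73/225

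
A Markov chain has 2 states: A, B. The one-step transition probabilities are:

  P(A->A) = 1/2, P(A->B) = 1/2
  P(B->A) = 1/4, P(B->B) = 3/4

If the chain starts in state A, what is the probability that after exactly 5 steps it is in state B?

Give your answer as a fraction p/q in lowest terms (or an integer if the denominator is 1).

Answer: 341/512

Derivation:
Computing P^5 by repeated multiplication:
P^1 =
  A: [1/2, 1/2]
  B: [1/4, 3/4]
P^2 =
  A: [3/8, 5/8]
  B: [5/16, 11/16]
P^3 =
  A: [11/32, 21/32]
  B: [21/64, 43/64]
P^4 =
  A: [43/128, 85/128]
  B: [85/256, 171/256]
P^5 =
  A: [171/512, 341/512]
  B: [341/1024, 683/1024]

(P^5)[A -> B] = 341/512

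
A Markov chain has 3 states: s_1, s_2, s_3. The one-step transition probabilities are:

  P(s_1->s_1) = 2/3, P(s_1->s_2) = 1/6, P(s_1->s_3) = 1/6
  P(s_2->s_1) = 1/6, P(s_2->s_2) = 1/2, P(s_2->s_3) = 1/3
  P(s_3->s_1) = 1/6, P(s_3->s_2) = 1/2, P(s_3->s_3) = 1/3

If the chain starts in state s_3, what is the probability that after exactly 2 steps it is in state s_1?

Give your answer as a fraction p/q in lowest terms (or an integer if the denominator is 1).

Computing P^2 by repeated multiplication:
P^1 =
  s_1: [2/3, 1/6, 1/6]
  s_2: [1/6, 1/2, 1/3]
  s_3: [1/6, 1/2, 1/3]
P^2 =
  s_1: [1/2, 5/18, 2/9]
  s_2: [1/4, 4/9, 11/36]
  s_3: [1/4, 4/9, 11/36]

(P^2)[s_3 -> s_1] = 1/4

Answer: 1/4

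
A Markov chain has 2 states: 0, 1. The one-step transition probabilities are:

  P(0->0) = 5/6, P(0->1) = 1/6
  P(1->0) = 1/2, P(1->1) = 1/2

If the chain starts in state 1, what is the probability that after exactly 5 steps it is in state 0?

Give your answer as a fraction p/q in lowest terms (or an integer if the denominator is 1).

Answer: 121/162

Derivation:
Computing P^5 by repeated multiplication:
P^1 =
  0: [5/6, 1/6]
  1: [1/2, 1/2]
P^2 =
  0: [7/9, 2/9]
  1: [2/3, 1/3]
P^3 =
  0: [41/54, 13/54]
  1: [13/18, 5/18]
P^4 =
  0: [61/81, 20/81]
  1: [20/27, 7/27]
P^5 =
  0: [365/486, 121/486]
  1: [121/162, 41/162]

(P^5)[1 -> 0] = 121/162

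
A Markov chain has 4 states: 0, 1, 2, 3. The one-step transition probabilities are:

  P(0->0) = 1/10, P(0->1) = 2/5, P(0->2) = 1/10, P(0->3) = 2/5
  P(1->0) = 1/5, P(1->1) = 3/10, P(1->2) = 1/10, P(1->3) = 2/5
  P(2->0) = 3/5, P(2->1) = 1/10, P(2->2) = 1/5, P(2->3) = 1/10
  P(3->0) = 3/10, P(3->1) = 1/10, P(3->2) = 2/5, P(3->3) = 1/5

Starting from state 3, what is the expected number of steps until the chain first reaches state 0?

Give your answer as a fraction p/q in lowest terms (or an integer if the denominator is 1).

Answer: 320/121

Derivation:
Let h_i = expected steps to first reach 0 from state i.
Boundary: h_0 = 0.
First-step equations for the other states:
  h_1 = 1 + 1/5*h_0 + 3/10*h_1 + 1/10*h_2 + 2/5*h_3
  h_2 = 1 + 3/5*h_0 + 1/10*h_1 + 1/5*h_2 + 1/10*h_3
  h_3 = 1 + 3/10*h_0 + 1/10*h_1 + 2/5*h_2 + 1/5*h_3

Substituting h_0 = 0 and rearranging gives the linear system (I - Q) h = 1:
  [7/10, -1/10, -2/5] . (h_1, h_2, h_3) = 1
  [-1/10, 4/5, -1/10] . (h_1, h_2, h_3) = 1
  [-1/10, -2/5, 4/5] . (h_1, h_2, h_3) = 1

Solving yields:
  h_1 = 390/121
  h_2 = 240/121
  h_3 = 320/121

Starting state is 3, so the expected hitting time is h_3 = 320/121.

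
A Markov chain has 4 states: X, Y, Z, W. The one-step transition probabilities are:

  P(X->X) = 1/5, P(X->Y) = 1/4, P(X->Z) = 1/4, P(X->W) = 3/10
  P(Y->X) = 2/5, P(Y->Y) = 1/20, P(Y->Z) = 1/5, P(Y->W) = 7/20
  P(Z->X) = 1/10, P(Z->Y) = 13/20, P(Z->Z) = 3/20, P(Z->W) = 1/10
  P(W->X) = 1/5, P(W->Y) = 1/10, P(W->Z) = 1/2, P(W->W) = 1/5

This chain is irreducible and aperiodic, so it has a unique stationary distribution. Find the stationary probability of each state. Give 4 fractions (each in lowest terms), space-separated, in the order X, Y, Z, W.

Answer: 1396/6155 1652/6155 1654/6155 1453/6155

Derivation:
The stationary distribution satisfies pi = pi * P, i.e.:
  pi_X = 1/5*pi_X + 2/5*pi_Y + 1/10*pi_Z + 1/5*pi_W
  pi_Y = 1/4*pi_X + 1/20*pi_Y + 13/20*pi_Z + 1/10*pi_W
  pi_Z = 1/4*pi_X + 1/5*pi_Y + 3/20*pi_Z + 1/2*pi_W
  pi_W = 3/10*pi_X + 7/20*pi_Y + 1/10*pi_Z + 1/5*pi_W
with normalization: pi_X + pi_Y + pi_Z + pi_W = 1.

Using the first 3 balance equations plus normalization, the linear system A*pi = b is:
  [-4/5, 2/5, 1/10, 1/5] . pi = 0
  [1/4, -19/20, 13/20, 1/10] . pi = 0
  [1/4, 1/5, -17/20, 1/2] . pi = 0
  [1, 1, 1, 1] . pi = 1

Solving yields:
  pi_X = 1396/6155
  pi_Y = 1652/6155
  pi_Z = 1654/6155
  pi_W = 1453/6155

Verification (pi * P):
  1396/6155*1/5 + 1652/6155*2/5 + 1654/6155*1/10 + 1453/6155*1/5 = 1396/6155 = pi_X  (ok)
  1396/6155*1/4 + 1652/6155*1/20 + 1654/6155*13/20 + 1453/6155*1/10 = 1652/6155 = pi_Y  (ok)
  1396/6155*1/4 + 1652/6155*1/5 + 1654/6155*3/20 + 1453/6155*1/2 = 1654/6155 = pi_Z  (ok)
  1396/6155*3/10 + 1652/6155*7/20 + 1654/6155*1/10 + 1453/6155*1/5 = 1453/6155 = pi_W  (ok)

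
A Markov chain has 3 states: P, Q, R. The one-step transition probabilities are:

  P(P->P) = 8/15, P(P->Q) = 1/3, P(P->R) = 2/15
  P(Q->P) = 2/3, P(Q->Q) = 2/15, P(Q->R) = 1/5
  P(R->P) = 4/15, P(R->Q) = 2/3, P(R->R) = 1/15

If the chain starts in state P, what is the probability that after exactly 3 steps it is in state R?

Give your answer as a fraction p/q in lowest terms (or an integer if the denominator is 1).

Computing P^3 by repeated multiplication:
P^1 =
  P: [8/15, 1/3, 2/15]
  Q: [2/3, 2/15, 1/5]
  R: [4/15, 2/3, 1/15]
P^2 =
  P: [122/225, 14/45, 11/75]
  Q: [112/225, 28/75, 29/225]
  R: [136/225, 2/9, 13/75]
P^3 =
  P: [1808/3375, 8/25, 487/3375]
  Q: [1852/3375, 1018/3375, 101/675]
  R: [1744/3375, 26/75, 461/3375]

(P^3)[P -> R] = 487/3375

Answer: 487/3375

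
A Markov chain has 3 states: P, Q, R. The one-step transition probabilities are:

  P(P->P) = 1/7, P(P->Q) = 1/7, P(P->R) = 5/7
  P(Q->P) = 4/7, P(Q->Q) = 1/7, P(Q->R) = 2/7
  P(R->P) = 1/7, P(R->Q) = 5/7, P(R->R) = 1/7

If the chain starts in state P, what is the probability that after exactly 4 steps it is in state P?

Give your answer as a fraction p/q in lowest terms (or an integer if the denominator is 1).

Computing P^4 by repeated multiplication:
P^1 =
  P: [1/7, 1/7, 5/7]
  Q: [4/7, 1/7, 2/7]
  R: [1/7, 5/7, 1/7]
P^2 =
  P: [10/49, 27/49, 12/49]
  Q: [10/49, 15/49, 24/49]
  R: [22/49, 11/49, 16/49]
P^3 =
  P: [130/343, 97/343, 116/343]
  Q: [94/343, 145/343, 104/343]
  R: [82/343, 113/343, 148/343]
P^4 =
  P: [634/2401, 807/2401, 960/2401]
  Q: [778/2401, 759/2401, 864/2401]
  R: [682/2401, 935/2401, 16/49]

(P^4)[P -> P] = 634/2401

Answer: 634/2401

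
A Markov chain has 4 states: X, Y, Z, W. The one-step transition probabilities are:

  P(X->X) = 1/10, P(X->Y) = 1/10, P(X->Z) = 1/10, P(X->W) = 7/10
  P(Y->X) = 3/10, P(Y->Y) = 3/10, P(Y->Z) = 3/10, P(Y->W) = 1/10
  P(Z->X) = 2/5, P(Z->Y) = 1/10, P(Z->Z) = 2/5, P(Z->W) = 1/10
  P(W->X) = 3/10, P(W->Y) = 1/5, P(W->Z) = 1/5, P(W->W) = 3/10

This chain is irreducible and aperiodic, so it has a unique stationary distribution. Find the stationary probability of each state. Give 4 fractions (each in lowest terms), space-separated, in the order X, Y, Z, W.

The stationary distribution satisfies pi = pi * P, i.e.:
  pi_X = 1/10*pi_X + 3/10*pi_Y + 2/5*pi_Z + 3/10*pi_W
  pi_Y = 1/10*pi_X + 3/10*pi_Y + 1/10*pi_Z + 1/5*pi_W
  pi_Z = 1/10*pi_X + 3/10*pi_Y + 2/5*pi_Z + 1/5*pi_W
  pi_W = 7/10*pi_X + 1/10*pi_Y + 1/10*pi_Z + 3/10*pi_W
with normalization: pi_X + pi_Y + pi_Z + pi_W = 1.

Using the first 3 balance equations plus normalization, the linear system A*pi = b is:
  [-9/10, 3/10, 2/5, 3/10] . pi = 0
  [1/10, -7/10, 1/10, 1/5] . pi = 0
  [1/10, 3/10, -3/5, 1/5] . pi = 0
  [1, 1, 1, 1] . pi = 1

Solving yields:
  pi_X = 239/886
  pi_Y = 147/886
  pi_Z = 105/443
  pi_W = 145/443

Verification (pi * P):
  239/886*1/10 + 147/886*3/10 + 105/443*2/5 + 145/443*3/10 = 239/886 = pi_X  (ok)
  239/886*1/10 + 147/886*3/10 + 105/443*1/10 + 145/443*1/5 = 147/886 = pi_Y  (ok)
  239/886*1/10 + 147/886*3/10 + 105/443*2/5 + 145/443*1/5 = 105/443 = pi_Z  (ok)
  239/886*7/10 + 147/886*1/10 + 105/443*1/10 + 145/443*3/10 = 145/443 = pi_W  (ok)

Answer: 239/886 147/886 105/443 145/443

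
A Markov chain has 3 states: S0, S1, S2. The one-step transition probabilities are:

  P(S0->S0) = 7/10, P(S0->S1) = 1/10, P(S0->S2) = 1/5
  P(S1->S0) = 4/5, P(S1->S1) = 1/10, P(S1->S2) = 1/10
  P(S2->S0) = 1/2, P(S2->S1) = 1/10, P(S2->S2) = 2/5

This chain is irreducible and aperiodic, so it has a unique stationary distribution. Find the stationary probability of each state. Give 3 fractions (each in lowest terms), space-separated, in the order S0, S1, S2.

Answer: 53/80 1/10 19/80

Derivation:
The stationary distribution satisfies pi = pi * P, i.e.:
  pi_S0 = 7/10*pi_S0 + 4/5*pi_S1 + 1/2*pi_S2
  pi_S1 = 1/10*pi_S0 + 1/10*pi_S1 + 1/10*pi_S2
  pi_S2 = 1/5*pi_S0 + 1/10*pi_S1 + 2/5*pi_S2
with normalization: pi_S0 + pi_S1 + pi_S2 = 1.

Using the first 2 balance equations plus normalization, the linear system A*pi = b is:
  [-3/10, 4/5, 1/2] . pi = 0
  [1/10, -9/10, 1/10] . pi = 0
  [1, 1, 1] . pi = 1

Solving yields:
  pi_S0 = 53/80
  pi_S1 = 1/10
  pi_S2 = 19/80

Verification (pi * P):
  53/80*7/10 + 1/10*4/5 + 19/80*1/2 = 53/80 = pi_S0  (ok)
  53/80*1/10 + 1/10*1/10 + 19/80*1/10 = 1/10 = pi_S1  (ok)
  53/80*1/5 + 1/10*1/10 + 19/80*2/5 = 19/80 = pi_S2  (ok)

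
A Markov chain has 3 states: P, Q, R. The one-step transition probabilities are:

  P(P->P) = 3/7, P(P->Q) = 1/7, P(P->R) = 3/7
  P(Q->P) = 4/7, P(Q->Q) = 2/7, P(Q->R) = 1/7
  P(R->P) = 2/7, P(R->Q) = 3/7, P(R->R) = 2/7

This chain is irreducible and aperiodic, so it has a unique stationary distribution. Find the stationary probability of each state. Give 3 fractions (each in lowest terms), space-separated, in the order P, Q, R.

The stationary distribution satisfies pi = pi * P, i.e.:
  pi_P = 3/7*pi_P + 4/7*pi_Q + 2/7*pi_R
  pi_Q = 1/7*pi_P + 2/7*pi_Q + 3/7*pi_R
  pi_R = 3/7*pi_P + 1/7*pi_Q + 2/7*pi_R
with normalization: pi_P + pi_Q + pi_R = 1.

Using the first 2 balance equations plus normalization, the linear system A*pi = b is:
  [-4/7, 4/7, 2/7] . pi = 0
  [1/7, -5/7, 3/7] . pi = 0
  [1, 1, 1] . pi = 1

Solving yields:
  pi_P = 11/26
  pi_Q = 7/26
  pi_R = 4/13

Verification (pi * P):
  11/26*3/7 + 7/26*4/7 + 4/13*2/7 = 11/26 = pi_P  (ok)
  11/26*1/7 + 7/26*2/7 + 4/13*3/7 = 7/26 = pi_Q  (ok)
  11/26*3/7 + 7/26*1/7 + 4/13*2/7 = 4/13 = pi_R  (ok)

Answer: 11/26 7/26 4/13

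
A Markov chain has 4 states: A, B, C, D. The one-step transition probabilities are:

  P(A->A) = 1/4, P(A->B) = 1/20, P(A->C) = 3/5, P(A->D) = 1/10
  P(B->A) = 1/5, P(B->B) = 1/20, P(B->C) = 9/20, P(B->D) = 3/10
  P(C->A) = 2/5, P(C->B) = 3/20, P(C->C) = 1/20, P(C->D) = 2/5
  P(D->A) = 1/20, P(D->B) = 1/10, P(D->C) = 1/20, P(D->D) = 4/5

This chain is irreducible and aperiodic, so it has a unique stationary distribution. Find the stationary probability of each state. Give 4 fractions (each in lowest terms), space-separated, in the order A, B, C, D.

Answer: 397/2529 27/281 442/2529 1447/2529

Derivation:
The stationary distribution satisfies pi = pi * P, i.e.:
  pi_A = 1/4*pi_A + 1/5*pi_B + 2/5*pi_C + 1/20*pi_D
  pi_B = 1/20*pi_A + 1/20*pi_B + 3/20*pi_C + 1/10*pi_D
  pi_C = 3/5*pi_A + 9/20*pi_B + 1/20*pi_C + 1/20*pi_D
  pi_D = 1/10*pi_A + 3/10*pi_B + 2/5*pi_C + 4/5*pi_D
with normalization: pi_A + pi_B + pi_C + pi_D = 1.

Using the first 3 balance equations plus normalization, the linear system A*pi = b is:
  [-3/4, 1/5, 2/5, 1/20] . pi = 0
  [1/20, -19/20, 3/20, 1/10] . pi = 0
  [3/5, 9/20, -19/20, 1/20] . pi = 0
  [1, 1, 1, 1] . pi = 1

Solving yields:
  pi_A = 397/2529
  pi_B = 27/281
  pi_C = 442/2529
  pi_D = 1447/2529

Verification (pi * P):
  397/2529*1/4 + 27/281*1/5 + 442/2529*2/5 + 1447/2529*1/20 = 397/2529 = pi_A  (ok)
  397/2529*1/20 + 27/281*1/20 + 442/2529*3/20 + 1447/2529*1/10 = 27/281 = pi_B  (ok)
  397/2529*3/5 + 27/281*9/20 + 442/2529*1/20 + 1447/2529*1/20 = 442/2529 = pi_C  (ok)
  397/2529*1/10 + 27/281*3/10 + 442/2529*2/5 + 1447/2529*4/5 = 1447/2529 = pi_D  (ok)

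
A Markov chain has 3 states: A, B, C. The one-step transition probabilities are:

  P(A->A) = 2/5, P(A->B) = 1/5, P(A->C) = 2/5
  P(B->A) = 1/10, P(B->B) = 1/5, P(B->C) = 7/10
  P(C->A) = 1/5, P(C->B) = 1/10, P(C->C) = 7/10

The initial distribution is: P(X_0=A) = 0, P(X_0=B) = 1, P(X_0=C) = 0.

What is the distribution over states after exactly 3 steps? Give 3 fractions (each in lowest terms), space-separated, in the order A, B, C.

Answer: 227/1000 133/1000 16/25

Derivation:
Propagating the distribution step by step (d_{t+1} = d_t * P):
d_0 = (A=0, B=1, C=0)
  d_1[A] = 0*2/5 + 1*1/10 + 0*1/5 = 1/10
  d_1[B] = 0*1/5 + 1*1/5 + 0*1/10 = 1/5
  d_1[C] = 0*2/5 + 1*7/10 + 0*7/10 = 7/10
d_1 = (A=1/10, B=1/5, C=7/10)
  d_2[A] = 1/10*2/5 + 1/5*1/10 + 7/10*1/5 = 1/5
  d_2[B] = 1/10*1/5 + 1/5*1/5 + 7/10*1/10 = 13/100
  d_2[C] = 1/10*2/5 + 1/5*7/10 + 7/10*7/10 = 67/100
d_2 = (A=1/5, B=13/100, C=67/100)
  d_3[A] = 1/5*2/5 + 13/100*1/10 + 67/100*1/5 = 227/1000
  d_3[B] = 1/5*1/5 + 13/100*1/5 + 67/100*1/10 = 133/1000
  d_3[C] = 1/5*2/5 + 13/100*7/10 + 67/100*7/10 = 16/25
d_3 = (A=227/1000, B=133/1000, C=16/25)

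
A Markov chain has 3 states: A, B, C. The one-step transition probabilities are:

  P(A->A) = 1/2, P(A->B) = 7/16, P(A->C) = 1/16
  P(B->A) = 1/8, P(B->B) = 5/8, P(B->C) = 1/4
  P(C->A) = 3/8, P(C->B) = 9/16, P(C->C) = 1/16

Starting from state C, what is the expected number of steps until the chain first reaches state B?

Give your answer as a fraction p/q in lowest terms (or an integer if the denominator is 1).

Let h_i = expected steps to first reach B from state i.
Boundary: h_B = 0.
First-step equations for the other states:
  h_A = 1 + 1/2*h_A + 7/16*h_B + 1/16*h_C
  h_C = 1 + 3/8*h_A + 9/16*h_B + 1/16*h_C

Substituting h_B = 0 and rearranging gives the linear system (I - Q) h = 1:
  [1/2, -1/16] . (h_A, h_C) = 1
  [-3/8, 15/16] . (h_A, h_C) = 1

Solving yields:
  h_A = 128/57
  h_C = 112/57

Starting state is C, so the expected hitting time is h_C = 112/57.

Answer: 112/57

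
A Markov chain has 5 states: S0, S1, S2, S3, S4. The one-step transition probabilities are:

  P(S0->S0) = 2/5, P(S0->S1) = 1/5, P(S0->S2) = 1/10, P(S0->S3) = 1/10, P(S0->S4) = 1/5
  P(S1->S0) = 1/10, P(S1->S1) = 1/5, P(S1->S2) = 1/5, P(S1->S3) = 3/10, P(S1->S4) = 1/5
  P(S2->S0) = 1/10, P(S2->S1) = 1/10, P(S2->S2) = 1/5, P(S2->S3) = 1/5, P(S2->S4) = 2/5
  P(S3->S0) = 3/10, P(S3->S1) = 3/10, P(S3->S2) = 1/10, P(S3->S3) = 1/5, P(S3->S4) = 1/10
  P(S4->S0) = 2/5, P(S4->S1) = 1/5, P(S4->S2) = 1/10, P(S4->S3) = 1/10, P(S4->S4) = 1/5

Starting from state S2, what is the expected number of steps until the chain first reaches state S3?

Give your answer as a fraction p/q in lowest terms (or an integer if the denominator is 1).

Let h_i = expected steps to first reach S3 from state i.
Boundary: h_S3 = 0.
First-step equations for the other states:
  h_S0 = 1 + 2/5*h_S0 + 1/5*h_S1 + 1/10*h_S2 + 1/10*h_S3 + 1/5*h_S4
  h_S1 = 1 + 1/10*h_S0 + 1/5*h_S1 + 1/5*h_S2 + 3/10*h_S3 + 1/5*h_S4
  h_S2 = 1 + 1/10*h_S0 + 1/10*h_S1 + 1/5*h_S2 + 1/5*h_S3 + 2/5*h_S4
  h_S4 = 1 + 2/5*h_S0 + 1/5*h_S1 + 1/10*h_S2 + 1/10*h_S3 + 1/5*h_S4

Substituting h_S3 = 0 and rearranging gives the linear system (I - Q) h = 1:
  [3/5, -1/5, -1/10, -1/5] . (h_S0, h_S1, h_S2, h_S4) = 1
  [-1/10, 4/5, -1/5, -1/5] . (h_S0, h_S1, h_S2, h_S4) = 1
  [-1/10, -1/10, 4/5, -2/5] . (h_S0, h_S1, h_S2, h_S4) = 1
  [-2/5, -1/5, -1/10, 4/5] . (h_S0, h_S1, h_S2, h_S4) = 1

Solving yields:
  h_S0 = 910/137
  h_S1 = 720/137
  h_S2 = 830/137
  h_S4 = 910/137

Starting state is S2, so the expected hitting time is h_S2 = 830/137.

Answer: 830/137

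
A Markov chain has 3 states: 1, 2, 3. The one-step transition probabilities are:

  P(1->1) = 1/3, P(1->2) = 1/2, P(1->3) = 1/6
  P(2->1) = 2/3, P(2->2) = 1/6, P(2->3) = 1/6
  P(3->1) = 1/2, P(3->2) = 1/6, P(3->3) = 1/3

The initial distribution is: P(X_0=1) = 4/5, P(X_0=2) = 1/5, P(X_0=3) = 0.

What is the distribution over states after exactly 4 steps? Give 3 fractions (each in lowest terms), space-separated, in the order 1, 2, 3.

Answer: 1033/2160 1043/3240 259/1296

Derivation:
Propagating the distribution step by step (d_{t+1} = d_t * P):
d_0 = (1=4/5, 2=1/5, 3=0)
  d_1[1] = 4/5*1/3 + 1/5*2/3 + 0*1/2 = 2/5
  d_1[2] = 4/5*1/2 + 1/5*1/6 + 0*1/6 = 13/30
  d_1[3] = 4/5*1/6 + 1/5*1/6 + 0*1/3 = 1/6
d_1 = (1=2/5, 2=13/30, 3=1/6)
  d_2[1] = 2/5*1/3 + 13/30*2/3 + 1/6*1/2 = 91/180
  d_2[2] = 2/5*1/2 + 13/30*1/6 + 1/6*1/6 = 3/10
  d_2[3] = 2/5*1/6 + 13/30*1/6 + 1/6*1/3 = 7/36
d_2 = (1=91/180, 2=3/10, 3=7/36)
  d_3[1] = 91/180*1/3 + 3/10*2/3 + 7/36*1/2 = 503/1080
  d_3[2] = 91/180*1/2 + 3/10*1/6 + 7/36*1/6 = 181/540
  d_3[3] = 91/180*1/6 + 3/10*1/6 + 7/36*1/3 = 43/216
d_3 = (1=503/1080, 2=181/540, 3=43/216)
  d_4[1] = 503/1080*1/3 + 181/540*2/3 + 43/216*1/2 = 1033/2160
  d_4[2] = 503/1080*1/2 + 181/540*1/6 + 43/216*1/6 = 1043/3240
  d_4[3] = 503/1080*1/6 + 181/540*1/6 + 43/216*1/3 = 259/1296
d_4 = (1=1033/2160, 2=1043/3240, 3=259/1296)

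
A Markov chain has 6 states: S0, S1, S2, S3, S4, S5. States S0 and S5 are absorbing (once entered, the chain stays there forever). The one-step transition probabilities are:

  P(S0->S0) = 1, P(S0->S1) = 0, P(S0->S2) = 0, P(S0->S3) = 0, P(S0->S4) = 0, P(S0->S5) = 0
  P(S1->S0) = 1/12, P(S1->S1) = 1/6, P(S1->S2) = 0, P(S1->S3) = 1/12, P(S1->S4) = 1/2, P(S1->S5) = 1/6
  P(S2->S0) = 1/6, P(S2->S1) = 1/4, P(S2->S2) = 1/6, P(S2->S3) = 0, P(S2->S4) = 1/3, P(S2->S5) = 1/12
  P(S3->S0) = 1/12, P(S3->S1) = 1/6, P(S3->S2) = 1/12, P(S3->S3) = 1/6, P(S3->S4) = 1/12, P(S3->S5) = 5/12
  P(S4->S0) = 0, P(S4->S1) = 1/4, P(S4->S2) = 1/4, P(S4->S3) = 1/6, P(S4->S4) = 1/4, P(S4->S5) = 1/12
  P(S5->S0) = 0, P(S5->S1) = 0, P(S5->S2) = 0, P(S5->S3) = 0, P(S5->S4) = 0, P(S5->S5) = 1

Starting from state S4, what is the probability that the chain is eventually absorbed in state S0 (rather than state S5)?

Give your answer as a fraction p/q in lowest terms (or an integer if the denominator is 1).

Answer: 1309/4670

Derivation:
Let a_i = P(absorbed in S0 | start in state i).
Boundary conditions: a_S0 = 1, a_S5 = 0.
For each transient state i, a_i = sum_j P(i->j) * a_j:
  a_S1 = 1/12*a_S0 + 1/6*a_S1 + 0*a_S2 + 1/12*a_S3 + 1/2*a_S4 + 1/6*a_S5
  a_S2 = 1/6*a_S0 + 1/4*a_S1 + 1/6*a_S2 + 0*a_S3 + 1/3*a_S4 + 1/12*a_S5
  a_S3 = 1/12*a_S0 + 1/6*a_S1 + 1/12*a_S2 + 1/6*a_S3 + 1/12*a_S4 + 5/12*a_S5
  a_S4 = 0*a_S0 + 1/4*a_S1 + 1/4*a_S2 + 1/6*a_S3 + 1/4*a_S4 + 1/12*a_S5

Substituting a_S0 = 1 and a_S5 = 0, rearrange to (I - Q) a = r where r[i] = P(i -> S0):
  [5/6, 0, -1/12, -1/2] . (a_S1, a_S2, a_S3, a_S4) = 1/12
  [-1/4, 5/6, 0, -1/3] . (a_S1, a_S2, a_S3, a_S4) = 1/6
  [-1/6, -1/12, 5/6, -1/12] . (a_S1, a_S2, a_S3, a_S4) = 1/12
  [-1/4, -1/4, -1/6, 3/4] . (a_S1, a_S2, a_S3, a_S4) = 0

Solving yields:
  a_S1 = 679/2335
  a_S2 = 373/934
  a_S3 = 528/2335
  a_S4 = 1309/4670

Starting state is S4, so the absorption probability is a_S4 = 1309/4670.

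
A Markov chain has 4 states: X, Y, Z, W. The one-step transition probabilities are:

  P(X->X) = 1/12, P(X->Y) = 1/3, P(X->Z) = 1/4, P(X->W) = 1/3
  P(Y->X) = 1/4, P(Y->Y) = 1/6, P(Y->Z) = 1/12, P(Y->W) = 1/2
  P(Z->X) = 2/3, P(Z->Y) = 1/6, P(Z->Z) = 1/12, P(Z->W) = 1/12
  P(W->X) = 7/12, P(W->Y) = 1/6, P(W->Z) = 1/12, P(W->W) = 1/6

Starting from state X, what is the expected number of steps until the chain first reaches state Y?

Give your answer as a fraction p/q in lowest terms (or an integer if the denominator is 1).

Let h_i = expected steps to first reach Y from state i.
Boundary: h_Y = 0.
First-step equations for the other states:
  h_X = 1 + 1/12*h_X + 1/3*h_Y + 1/4*h_Z + 1/3*h_W
  h_Z = 1 + 2/3*h_X + 1/6*h_Y + 1/12*h_Z + 1/12*h_W
  h_W = 1 + 7/12*h_X + 1/6*h_Y + 1/12*h_Z + 1/6*h_W

Substituting h_Y = 0 and rearranging gives the linear system (I - Q) h = 1:
  [11/12, -1/4, -1/3] . (h_X, h_Z, h_W) = 1
  [-2/3, 11/12, -1/12] . (h_X, h_Z, h_W) = 1
  [-7/12, -1/12, 5/6] . (h_X, h_Z, h_W) = 1

Solving yields:
  h_X = 1140/299
  h_Z = 1272/299
  h_W = 1284/299

Starting state is X, so the expected hitting time is h_X = 1140/299.

Answer: 1140/299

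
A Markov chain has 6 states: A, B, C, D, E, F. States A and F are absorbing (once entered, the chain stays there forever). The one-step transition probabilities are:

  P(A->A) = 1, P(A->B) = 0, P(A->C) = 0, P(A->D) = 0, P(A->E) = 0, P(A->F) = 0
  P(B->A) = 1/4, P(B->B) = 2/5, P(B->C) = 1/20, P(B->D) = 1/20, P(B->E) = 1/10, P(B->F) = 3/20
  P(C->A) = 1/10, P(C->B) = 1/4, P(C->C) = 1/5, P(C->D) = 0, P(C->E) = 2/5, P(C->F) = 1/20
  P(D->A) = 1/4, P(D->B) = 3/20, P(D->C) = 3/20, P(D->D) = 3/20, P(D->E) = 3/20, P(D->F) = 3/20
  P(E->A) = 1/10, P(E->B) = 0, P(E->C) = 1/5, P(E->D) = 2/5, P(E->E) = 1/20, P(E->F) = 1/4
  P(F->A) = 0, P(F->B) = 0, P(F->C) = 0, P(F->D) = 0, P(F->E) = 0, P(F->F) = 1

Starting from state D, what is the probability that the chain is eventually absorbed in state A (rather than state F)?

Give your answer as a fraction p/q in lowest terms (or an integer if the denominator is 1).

Let a_i = P(absorbed in A | start in state i).
Boundary conditions: a_A = 1, a_F = 0.
For each transient state i, a_i = sum_j P(i->j) * a_j:
  a_B = 1/4*a_A + 2/5*a_B + 1/20*a_C + 1/20*a_D + 1/10*a_E + 3/20*a_F
  a_C = 1/10*a_A + 1/4*a_B + 1/5*a_C + 0*a_D + 2/5*a_E + 1/20*a_F
  a_D = 1/4*a_A + 3/20*a_B + 3/20*a_C + 3/20*a_D + 3/20*a_E + 3/20*a_F
  a_E = 1/10*a_A + 0*a_B + 1/5*a_C + 2/5*a_D + 1/20*a_E + 1/4*a_F

Substituting a_A = 1 and a_F = 0, rearrange to (I - Q) a = r where r[i] = P(i -> A):
  [3/5, -1/20, -1/20, -1/10] . (a_B, a_C, a_D, a_E) = 1/4
  [-1/4, 4/5, 0, -2/5] . (a_B, a_C, a_D, a_E) = 1/10
  [-3/20, -3/20, 17/20, -3/20] . (a_B, a_C, a_D, a_E) = 1/4
  [0, -1/5, -2/5, 19/20] . (a_B, a_C, a_D, a_E) = 1/10

Solving yields:
  a_B = 3226/5505
  a_C = 11851/22020
  a_D = 4211/7340
  a_E = 2533/5505

Starting state is D, so the absorption probability is a_D = 4211/7340.

Answer: 4211/7340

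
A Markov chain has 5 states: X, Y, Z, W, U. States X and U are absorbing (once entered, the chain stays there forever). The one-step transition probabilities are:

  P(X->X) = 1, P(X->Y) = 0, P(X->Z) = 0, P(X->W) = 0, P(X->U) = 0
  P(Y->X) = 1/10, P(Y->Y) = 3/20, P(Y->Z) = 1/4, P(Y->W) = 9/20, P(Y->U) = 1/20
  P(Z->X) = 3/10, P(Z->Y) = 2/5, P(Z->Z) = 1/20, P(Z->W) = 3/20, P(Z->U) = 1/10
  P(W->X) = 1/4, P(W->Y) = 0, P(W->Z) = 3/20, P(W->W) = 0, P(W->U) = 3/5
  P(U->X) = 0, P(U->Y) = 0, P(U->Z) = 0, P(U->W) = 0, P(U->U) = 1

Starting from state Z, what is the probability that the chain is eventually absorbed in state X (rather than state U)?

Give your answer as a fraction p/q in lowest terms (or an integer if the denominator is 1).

Answer: 2975/5291

Derivation:
Let a_i = P(absorbed in X | start in state i).
Boundary conditions: a_X = 1, a_U = 0.
For each transient state i, a_i = sum_j P(i->j) * a_j:
  a_Y = 1/10*a_X + 3/20*a_Y + 1/4*a_Z + 9/20*a_W + 1/20*a_U
  a_Z = 3/10*a_X + 2/5*a_Y + 1/20*a_Z + 3/20*a_W + 1/10*a_U
  a_W = 1/4*a_X + 0*a_Y + 3/20*a_Z + 0*a_W + 3/5*a_U

Substituting a_X = 1 and a_U = 0, rearrange to (I - Q) a = r where r[i] = P(i -> X):
  [17/20, -1/4, -9/20] . (a_Y, a_Z, a_W) = 1/10
  [-2/5, 19/20, -3/20] . (a_Y, a_Z, a_W) = 3/10
  [0, -3/20, 1] . (a_Y, a_Z, a_W) = 1/4

Solving yields:
  a_Y = 2434/5291
  a_Z = 2975/5291
  a_W = 1769/5291

Starting state is Z, so the absorption probability is a_Z = 2975/5291.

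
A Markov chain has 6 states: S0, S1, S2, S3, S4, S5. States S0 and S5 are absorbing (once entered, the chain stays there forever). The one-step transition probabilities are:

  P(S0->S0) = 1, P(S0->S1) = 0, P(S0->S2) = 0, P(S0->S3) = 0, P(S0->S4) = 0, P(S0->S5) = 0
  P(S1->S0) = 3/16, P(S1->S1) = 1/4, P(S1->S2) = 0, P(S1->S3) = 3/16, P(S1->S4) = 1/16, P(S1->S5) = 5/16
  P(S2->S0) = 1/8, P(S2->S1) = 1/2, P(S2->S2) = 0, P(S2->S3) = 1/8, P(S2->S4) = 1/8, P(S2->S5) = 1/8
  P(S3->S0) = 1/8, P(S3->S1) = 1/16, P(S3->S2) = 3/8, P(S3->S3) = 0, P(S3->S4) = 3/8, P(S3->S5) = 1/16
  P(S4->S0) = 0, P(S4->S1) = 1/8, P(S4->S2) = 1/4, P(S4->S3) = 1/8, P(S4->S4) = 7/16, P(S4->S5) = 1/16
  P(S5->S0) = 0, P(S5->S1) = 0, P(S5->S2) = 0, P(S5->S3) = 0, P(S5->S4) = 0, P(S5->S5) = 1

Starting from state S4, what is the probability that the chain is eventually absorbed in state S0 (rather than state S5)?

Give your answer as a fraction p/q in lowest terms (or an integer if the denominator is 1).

Answer: 414/1099

Derivation:
Let a_i = P(absorbed in S0 | start in state i).
Boundary conditions: a_S0 = 1, a_S5 = 0.
For each transient state i, a_i = sum_j P(i->j) * a_j:
  a_S1 = 3/16*a_S0 + 1/4*a_S1 + 0*a_S2 + 3/16*a_S3 + 1/16*a_S4 + 5/16*a_S5
  a_S2 = 1/8*a_S0 + 1/2*a_S1 + 0*a_S2 + 1/8*a_S3 + 1/8*a_S4 + 1/8*a_S5
  a_S3 = 1/8*a_S0 + 1/16*a_S1 + 3/8*a_S2 + 0*a_S3 + 3/8*a_S4 + 1/16*a_S5
  a_S4 = 0*a_S0 + 1/8*a_S1 + 1/4*a_S2 + 1/8*a_S3 + 7/16*a_S4 + 1/16*a_S5

Substituting a_S0 = 1 and a_S5 = 0, rearrange to (I - Q) a = r where r[i] = P(i -> S0):
  [3/4, 0, -3/16, -1/16] . (a_S1, a_S2, a_S3, a_S4) = 3/16
  [-1/2, 1, -1/8, -1/8] . (a_S1, a_S2, a_S3, a_S4) = 1/8
  [-1/16, -3/8, 1, -3/8] . (a_S1, a_S2, a_S3, a_S4) = 1/8
  [-1/8, -1/4, -1/8, 9/16] . (a_S1, a_S2, a_S3, a_S4) = 0

Solving yields:
  a_S1 = 433/1099
  a_S2 = 935/2198
  a_S3 = 495/1099
  a_S4 = 414/1099

Starting state is S4, so the absorption probability is a_S4 = 414/1099.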